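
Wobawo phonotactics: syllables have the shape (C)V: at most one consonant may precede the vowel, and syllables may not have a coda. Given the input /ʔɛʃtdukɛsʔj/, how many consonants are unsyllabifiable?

5

Syllabifying with onset maximization leaves /ʃ/, /t/, /s/, /ʔ/, /j/ stranded (no codas are permitted; onsets are limited to one consonant).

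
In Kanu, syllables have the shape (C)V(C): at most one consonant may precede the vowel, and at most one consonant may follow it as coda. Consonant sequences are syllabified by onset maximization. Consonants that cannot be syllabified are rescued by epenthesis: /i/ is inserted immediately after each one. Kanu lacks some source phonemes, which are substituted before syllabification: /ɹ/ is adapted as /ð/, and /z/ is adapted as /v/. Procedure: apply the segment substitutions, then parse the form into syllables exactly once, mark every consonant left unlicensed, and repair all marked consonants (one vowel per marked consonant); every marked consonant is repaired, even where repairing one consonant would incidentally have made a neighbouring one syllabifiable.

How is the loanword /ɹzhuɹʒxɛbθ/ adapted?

Substitution: /ɹ/ → /ð/, /z/ → /v/, giving /ðvhuðʒxɛbθ/.
Syllabifying with onset maximization leaves /ð/, /v/, /ʒ/, /θ/ stranded (at most one coda consonant is licensed; onsets are limited to one consonant).
Inserting the epenthetic vowel yields /ð/ → /ði/, /v/ → /vi/, /ʒ/ → /ʒi/, /θ/ → /θi/.

ðivihuðʒixɛbθi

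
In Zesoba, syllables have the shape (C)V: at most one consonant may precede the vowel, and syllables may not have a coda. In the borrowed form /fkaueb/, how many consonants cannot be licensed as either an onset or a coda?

The consonants /f/, /b/ cannot be parsed into a legal (C)V syllable (no codas are permitted; onsets are limited to one consonant).

2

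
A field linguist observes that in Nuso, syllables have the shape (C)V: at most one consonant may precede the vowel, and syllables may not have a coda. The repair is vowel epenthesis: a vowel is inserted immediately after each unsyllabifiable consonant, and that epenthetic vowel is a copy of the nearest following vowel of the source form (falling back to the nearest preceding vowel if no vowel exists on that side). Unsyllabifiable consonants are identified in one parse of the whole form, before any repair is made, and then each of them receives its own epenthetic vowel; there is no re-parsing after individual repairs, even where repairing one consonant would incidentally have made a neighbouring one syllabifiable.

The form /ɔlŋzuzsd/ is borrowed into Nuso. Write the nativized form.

ɔluŋuzuzusudu

The consonants /l/, /ŋ/, /z/, /s/, /d/ cannot be parsed into a legal (C)V syllable (no codas are permitted; onsets are limited to one consonant).
Epenthesis after each stranded consonant: /l/ → /lu/, /ŋ/ → /ŋu/, /z/ → /zu/, /s/ → /su/, /d/ → /du/.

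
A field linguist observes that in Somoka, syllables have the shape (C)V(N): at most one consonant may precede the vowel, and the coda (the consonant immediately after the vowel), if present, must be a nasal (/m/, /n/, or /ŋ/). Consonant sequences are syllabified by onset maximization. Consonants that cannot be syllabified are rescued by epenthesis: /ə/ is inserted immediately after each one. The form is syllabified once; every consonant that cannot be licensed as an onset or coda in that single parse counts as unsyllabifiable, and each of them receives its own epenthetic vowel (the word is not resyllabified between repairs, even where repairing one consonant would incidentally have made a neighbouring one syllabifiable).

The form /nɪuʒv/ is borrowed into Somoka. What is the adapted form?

Under (C)V(N), the unsyllabifiable consonants are /ʒ/, /v/ (only a nasal (/m/, /n/, or /ŋ/) is licensed in coda position; onsets are limited to one consonant).
Inserting the epenthetic vowel yields /ʒ/ → /ʒə/, /v/ → /və/.

nɪuʒəvə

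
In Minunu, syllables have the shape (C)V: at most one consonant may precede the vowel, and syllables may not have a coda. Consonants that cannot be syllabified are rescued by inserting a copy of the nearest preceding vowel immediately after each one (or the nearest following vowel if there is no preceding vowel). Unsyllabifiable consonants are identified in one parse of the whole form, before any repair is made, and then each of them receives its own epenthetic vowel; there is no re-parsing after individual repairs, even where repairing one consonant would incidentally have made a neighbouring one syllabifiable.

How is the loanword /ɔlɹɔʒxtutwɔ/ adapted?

ɔlɔɹɔʒɔxɔtutuwɔ

Syllabifying with onset maximization leaves /l/, /ʒ/, /x/, /t/ stranded (no codas are permitted; onsets are limited to one consonant).
Each unlicensed consonant becomes the onset of a new syllable: /l/ → /lɔ/, /ʒ/ → /ʒɔ/, /x/ → /xɔ/, /t/ → /tu/.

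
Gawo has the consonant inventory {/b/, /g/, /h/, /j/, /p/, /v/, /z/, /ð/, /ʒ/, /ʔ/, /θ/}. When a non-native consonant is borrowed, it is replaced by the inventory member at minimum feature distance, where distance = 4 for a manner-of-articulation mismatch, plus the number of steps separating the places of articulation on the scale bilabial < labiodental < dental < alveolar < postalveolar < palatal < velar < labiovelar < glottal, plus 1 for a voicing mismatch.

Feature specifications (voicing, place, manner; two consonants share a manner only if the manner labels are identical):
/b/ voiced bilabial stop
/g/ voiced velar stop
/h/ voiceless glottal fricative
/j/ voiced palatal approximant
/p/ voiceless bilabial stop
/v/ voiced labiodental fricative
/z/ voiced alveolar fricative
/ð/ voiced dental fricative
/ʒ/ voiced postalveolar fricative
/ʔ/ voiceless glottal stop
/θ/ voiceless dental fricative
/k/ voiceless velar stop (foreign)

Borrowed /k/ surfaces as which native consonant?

g

/g/ is closest: same manner (stop), place distance 0 (velar→velar), voicing differs (+1); total 1. Next closest is /ʔ/ at distance 2.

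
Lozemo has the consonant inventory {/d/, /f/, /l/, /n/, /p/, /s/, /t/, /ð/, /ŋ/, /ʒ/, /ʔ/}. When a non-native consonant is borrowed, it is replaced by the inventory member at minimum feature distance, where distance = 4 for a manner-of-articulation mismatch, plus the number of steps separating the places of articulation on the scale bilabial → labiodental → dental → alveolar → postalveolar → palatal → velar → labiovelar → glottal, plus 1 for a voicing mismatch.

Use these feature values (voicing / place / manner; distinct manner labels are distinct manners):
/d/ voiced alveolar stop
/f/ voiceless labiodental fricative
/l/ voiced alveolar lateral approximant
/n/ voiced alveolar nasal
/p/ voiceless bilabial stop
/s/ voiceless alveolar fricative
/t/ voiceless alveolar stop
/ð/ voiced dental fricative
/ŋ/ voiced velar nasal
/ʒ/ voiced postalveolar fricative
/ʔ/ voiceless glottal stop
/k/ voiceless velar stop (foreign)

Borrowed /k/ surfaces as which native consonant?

ʔ

/ʔ/ is closest: same manner (stop), place distance 2 (velar→glottal), same voicing; total 2. Next closest is /t/ at distance 3.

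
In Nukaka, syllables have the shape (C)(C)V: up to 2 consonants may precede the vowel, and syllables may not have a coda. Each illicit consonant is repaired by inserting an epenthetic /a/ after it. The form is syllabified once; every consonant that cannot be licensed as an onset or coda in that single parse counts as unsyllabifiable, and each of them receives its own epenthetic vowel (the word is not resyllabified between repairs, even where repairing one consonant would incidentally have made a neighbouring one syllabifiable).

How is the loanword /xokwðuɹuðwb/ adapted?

xokawðuɹuðawaba

Syllabifying with onset maximization leaves /k/, /ð/, /w/, /b/ stranded (no codas are permitted; onsets may contain at most 2 consonants).
Each unlicensed consonant becomes the onset of a new syllable: /k/ → /ka/, /ð/ → /ða/, /w/ → /wa/, /b/ → /ba/.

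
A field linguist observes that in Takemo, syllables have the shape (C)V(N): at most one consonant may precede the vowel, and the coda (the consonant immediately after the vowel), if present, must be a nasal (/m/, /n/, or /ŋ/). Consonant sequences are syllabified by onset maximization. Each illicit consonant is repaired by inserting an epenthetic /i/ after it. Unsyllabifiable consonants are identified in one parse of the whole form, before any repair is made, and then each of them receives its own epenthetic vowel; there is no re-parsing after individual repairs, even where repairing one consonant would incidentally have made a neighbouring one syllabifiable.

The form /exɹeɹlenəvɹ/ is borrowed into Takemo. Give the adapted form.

Under (C)V(N), the unsyllabifiable consonants are /x/, /ɹ/, /v/, /ɹ/ (only a nasal (/m/, /n/, or /ŋ/) is licensed in coda position; onsets are limited to one consonant).
Epenthesis after each stranded consonant: /x/ → /xi/, /ɹ/ → /ɹi/, /v/ → /vi/, /ɹ/ → /ɹi/.

exiɹeɹilenəviɹi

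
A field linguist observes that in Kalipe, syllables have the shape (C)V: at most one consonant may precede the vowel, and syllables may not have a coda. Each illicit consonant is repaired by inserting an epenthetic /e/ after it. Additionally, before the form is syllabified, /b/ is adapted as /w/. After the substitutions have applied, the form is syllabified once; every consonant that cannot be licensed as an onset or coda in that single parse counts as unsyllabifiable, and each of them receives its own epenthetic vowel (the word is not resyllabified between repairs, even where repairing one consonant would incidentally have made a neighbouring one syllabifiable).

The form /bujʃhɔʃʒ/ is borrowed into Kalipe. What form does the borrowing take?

Substitution: /b/ → /w/, giving /wujʃhɔʃʒ/.
Syllabifying with onset maximization leaves /j/, /ʃ/, /ʃ/, /ʒ/ stranded (no codas are permitted; onsets are limited to one consonant).
Inserting the epenthetic vowel yields /j/ → /je/, /ʃ/ → /ʃe/, /ʃ/ → /ʃe/, /ʒ/ → /ʒe/.

wujeʃehɔʃeʒe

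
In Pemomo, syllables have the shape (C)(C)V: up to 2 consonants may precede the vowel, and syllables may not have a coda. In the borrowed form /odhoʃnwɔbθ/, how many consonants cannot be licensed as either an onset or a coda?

3

Under (C)(C)V, the unsyllabifiable consonants are /ʃ/, /b/, /θ/ (no codas are permitted; onsets may contain at most 2 consonants).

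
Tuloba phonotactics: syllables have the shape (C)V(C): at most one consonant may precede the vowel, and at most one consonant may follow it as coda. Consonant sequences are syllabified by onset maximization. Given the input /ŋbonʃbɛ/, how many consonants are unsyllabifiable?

Under (C)V(C), the unsyllabifiable consonants are /ŋ/, /ʃ/ (at most one coda consonant is licensed; onsets are limited to one consonant).

2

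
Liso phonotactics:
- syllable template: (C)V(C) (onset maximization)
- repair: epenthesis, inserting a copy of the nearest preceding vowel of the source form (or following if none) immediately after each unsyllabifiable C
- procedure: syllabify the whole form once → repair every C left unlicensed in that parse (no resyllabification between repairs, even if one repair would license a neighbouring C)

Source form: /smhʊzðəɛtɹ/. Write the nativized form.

sʊmʊhʊzðəɛtɹɛ

The consonants /s/, /m/, /ɹ/ cannot be parsed into a legal (C)V(C) syllable (at most one coda consonant is licensed; onsets are limited to one consonant).
Epenthesis after each stranded consonant: /s/ → /sʊ/, /m/ → /mʊ/, /ɹ/ → /ɹɛ/.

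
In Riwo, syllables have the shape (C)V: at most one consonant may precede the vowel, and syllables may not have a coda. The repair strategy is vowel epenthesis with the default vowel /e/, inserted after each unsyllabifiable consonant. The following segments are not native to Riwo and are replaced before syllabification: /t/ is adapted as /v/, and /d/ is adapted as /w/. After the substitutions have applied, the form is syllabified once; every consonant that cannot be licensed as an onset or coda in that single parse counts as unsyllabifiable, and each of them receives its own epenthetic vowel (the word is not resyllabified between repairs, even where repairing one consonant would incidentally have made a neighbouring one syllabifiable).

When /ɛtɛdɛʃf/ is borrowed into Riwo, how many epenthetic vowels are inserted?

After substitution the input is /ɛvɛwɛʃf/.
The unsyllabifiable consonants are /ʃ/, /f/; each receives one epenthetic vowel.

2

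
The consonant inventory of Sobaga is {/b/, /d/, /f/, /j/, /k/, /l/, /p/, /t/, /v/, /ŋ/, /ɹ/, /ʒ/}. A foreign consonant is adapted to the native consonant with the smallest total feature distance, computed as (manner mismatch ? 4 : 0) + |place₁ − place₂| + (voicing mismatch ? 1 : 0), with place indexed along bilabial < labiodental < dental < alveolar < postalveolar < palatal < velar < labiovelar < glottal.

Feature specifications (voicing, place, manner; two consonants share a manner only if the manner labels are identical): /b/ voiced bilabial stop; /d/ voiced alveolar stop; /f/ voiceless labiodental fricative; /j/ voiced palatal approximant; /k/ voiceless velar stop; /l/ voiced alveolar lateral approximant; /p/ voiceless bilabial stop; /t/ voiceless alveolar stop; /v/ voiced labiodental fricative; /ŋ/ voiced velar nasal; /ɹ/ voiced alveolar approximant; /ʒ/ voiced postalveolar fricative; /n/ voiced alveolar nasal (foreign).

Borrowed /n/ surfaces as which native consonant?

/ŋ/ is closest: same manner (nasal), place distance 3 (alveolar→velar), same voicing; total 3. Next closest is /d/ at distance 4.

ŋ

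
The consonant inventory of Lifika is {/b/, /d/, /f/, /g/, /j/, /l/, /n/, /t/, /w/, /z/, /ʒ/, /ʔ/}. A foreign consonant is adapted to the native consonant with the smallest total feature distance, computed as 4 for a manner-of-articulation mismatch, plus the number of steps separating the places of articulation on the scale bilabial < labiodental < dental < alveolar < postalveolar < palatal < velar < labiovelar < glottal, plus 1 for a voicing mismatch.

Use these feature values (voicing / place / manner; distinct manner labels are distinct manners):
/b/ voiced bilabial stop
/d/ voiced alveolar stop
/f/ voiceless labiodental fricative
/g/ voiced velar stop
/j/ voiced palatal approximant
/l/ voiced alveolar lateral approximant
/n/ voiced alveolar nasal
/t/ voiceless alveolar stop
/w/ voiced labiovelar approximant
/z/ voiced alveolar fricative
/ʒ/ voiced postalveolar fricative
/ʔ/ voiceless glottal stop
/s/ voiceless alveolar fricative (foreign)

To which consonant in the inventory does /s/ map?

/z/ is closest: same manner (fricative), place distance 0 (alveolar→alveolar), voicing differs (+1); total 1. Next closest is /f/ at distance 2.

z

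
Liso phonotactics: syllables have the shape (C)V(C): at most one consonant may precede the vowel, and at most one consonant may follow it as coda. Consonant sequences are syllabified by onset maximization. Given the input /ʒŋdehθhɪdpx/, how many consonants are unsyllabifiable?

Syllabifying with onset maximization leaves /ʒ/, /ŋ/, /θ/, /p/, /x/ stranded (at most one coda consonant is licensed; onsets are limited to one consonant).

5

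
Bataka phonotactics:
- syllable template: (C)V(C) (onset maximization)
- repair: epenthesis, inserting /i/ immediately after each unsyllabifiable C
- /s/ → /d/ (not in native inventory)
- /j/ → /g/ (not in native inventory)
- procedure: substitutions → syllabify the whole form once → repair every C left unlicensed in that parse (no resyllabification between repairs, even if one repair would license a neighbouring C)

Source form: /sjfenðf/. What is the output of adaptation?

Substitution: /s/ → /d/, /j/ → /g/, giving /dgfenðf/.
The consonants /d/, /g/, /ð/, /f/ cannot be parsed into a legal (C)V(C) syllable (at most one coda consonant is licensed; onsets are limited to one consonant).
Inserting the epenthetic vowel yields /d/ → /di/, /g/ → /gi/, /ð/ → /ði/, /f/ → /fi/.

digifenðifi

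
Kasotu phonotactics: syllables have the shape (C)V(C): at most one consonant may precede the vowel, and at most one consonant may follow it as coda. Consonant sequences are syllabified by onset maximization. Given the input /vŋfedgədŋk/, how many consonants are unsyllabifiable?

Syllabifying with onset maximization leaves /v/, /ŋ/, /ŋ/, /k/ stranded (at most one coda consonant is licensed; onsets are limited to one consonant).

4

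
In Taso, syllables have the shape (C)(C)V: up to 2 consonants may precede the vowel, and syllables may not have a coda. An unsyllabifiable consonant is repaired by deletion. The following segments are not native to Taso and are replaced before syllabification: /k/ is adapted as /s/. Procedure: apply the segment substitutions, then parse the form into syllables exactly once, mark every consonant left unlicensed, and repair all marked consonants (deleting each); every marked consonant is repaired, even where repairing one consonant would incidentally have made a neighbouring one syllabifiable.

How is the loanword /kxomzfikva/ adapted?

Substitution: /k/ → /s/, giving /sxomzfisva/.
Under (C)(C)V, the unsyllabifiable consonants are /m/ (no codas are permitted; onsets may contain at most 2 consonants).
Deletion applies to /m/.

sxozfisva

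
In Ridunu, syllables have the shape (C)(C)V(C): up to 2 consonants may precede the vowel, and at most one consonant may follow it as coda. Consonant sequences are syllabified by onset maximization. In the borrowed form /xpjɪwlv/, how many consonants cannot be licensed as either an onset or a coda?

The consonants /x/, /l/, /v/ cannot be parsed into a legal (C)(C)V(C) syllable (at most one coda consonant is licensed; onsets may contain at most 2 consonants).

3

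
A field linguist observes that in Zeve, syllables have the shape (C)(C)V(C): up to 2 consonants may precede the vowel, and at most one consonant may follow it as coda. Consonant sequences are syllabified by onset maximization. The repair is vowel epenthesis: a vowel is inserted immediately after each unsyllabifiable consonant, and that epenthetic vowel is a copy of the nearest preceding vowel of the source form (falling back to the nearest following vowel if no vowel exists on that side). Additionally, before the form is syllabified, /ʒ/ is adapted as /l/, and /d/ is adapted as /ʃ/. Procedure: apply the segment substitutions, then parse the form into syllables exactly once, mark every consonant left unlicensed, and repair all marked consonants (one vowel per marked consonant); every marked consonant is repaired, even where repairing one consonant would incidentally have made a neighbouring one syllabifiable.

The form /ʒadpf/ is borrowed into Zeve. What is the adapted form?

Substitution: /ʒ/ → /l/, /d/ → /ʃ/, giving /laʃpf/.
Syllabifying with onset maximization leaves /p/, /f/ stranded (at most one coda consonant is licensed; onsets may contain at most 2 consonants).
Each unlicensed consonant becomes the onset of a new syllable: /p/ → /pa/, /f/ → /fa/.

laʃpafa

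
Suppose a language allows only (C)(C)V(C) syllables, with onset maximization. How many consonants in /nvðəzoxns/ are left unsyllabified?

Under (C)(C)V(C), the unsyllabifiable consonants are /n/, /n/, /s/ (at most one coda consonant is licensed; onsets may contain at most 2 consonants).

3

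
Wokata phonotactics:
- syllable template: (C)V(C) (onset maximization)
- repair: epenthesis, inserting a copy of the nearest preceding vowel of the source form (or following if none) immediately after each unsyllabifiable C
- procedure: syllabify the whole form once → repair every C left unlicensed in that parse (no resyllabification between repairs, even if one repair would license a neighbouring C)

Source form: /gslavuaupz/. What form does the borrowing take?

Syllabifying with onset maximization leaves /g/, /s/, /z/ stranded (at most one coda consonant is licensed; onsets are limited to one consonant).
Each unlicensed consonant becomes the onset of a new syllable: /g/ → /ga/, /s/ → /sa/, /z/ → /zu/.

gasalavuaupzu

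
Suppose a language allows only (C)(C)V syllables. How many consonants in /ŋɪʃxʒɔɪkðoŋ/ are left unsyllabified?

2

Under (C)(C)V, the unsyllabifiable consonants are /ʃ/, /ŋ/ (no codas are permitted; onsets may contain at most 2 consonants).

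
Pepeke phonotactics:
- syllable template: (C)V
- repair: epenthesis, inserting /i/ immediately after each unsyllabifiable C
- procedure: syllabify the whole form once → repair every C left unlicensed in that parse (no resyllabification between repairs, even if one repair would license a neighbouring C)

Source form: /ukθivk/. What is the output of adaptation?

ukiθiviki

Syllabifying with onset maximization leaves /k/, /v/, /k/ stranded (no codas are permitted; onsets are limited to one consonant).
Inserting the epenthetic vowel yields /k/ → /ki/, /v/ → /vi/, /k/ → /ki/.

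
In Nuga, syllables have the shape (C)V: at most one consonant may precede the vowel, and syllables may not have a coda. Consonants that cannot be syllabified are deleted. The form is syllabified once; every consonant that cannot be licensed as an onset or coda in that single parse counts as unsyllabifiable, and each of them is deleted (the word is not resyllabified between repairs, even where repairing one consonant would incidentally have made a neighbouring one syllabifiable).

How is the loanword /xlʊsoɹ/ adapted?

The consonants /x/, /ɹ/ cannot be parsed into a legal (C)V syllable (no codas are permitted; onsets are limited to one consonant).
Deletion applies to /x/, /ɹ/.

lʊso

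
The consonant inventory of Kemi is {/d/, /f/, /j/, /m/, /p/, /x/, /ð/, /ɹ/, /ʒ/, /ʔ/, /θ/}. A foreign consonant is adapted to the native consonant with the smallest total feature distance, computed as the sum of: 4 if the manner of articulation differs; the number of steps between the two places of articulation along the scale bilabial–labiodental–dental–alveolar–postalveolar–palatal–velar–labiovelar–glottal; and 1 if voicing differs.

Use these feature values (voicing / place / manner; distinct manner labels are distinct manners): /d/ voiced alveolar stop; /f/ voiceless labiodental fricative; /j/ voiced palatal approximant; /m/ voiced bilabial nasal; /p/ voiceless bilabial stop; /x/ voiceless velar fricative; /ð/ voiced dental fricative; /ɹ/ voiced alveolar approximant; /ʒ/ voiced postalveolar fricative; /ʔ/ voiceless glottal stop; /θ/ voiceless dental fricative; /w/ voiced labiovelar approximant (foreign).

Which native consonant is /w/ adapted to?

/j/ is closest: same manner (approximant), place distance 2 (labiovelar→palatal), same voicing; total 2. Next closest is /ɹ/ at distance 4.

j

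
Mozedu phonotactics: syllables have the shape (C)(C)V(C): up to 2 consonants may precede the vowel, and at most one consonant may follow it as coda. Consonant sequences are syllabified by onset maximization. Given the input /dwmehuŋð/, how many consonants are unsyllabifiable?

Under (C)(C)V(C), the unsyllabifiable consonants are /d/, /ð/ (at most one coda consonant is licensed; onsets may contain at most 2 consonants).

2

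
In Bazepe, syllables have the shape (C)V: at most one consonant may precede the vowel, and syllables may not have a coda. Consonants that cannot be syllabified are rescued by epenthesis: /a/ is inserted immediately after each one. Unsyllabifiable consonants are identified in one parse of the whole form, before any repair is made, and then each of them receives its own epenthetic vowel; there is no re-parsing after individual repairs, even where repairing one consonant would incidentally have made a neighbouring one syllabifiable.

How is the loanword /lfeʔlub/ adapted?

Syllabifying with onset maximization leaves /l/, /ʔ/, /b/ stranded (no codas are permitted; onsets are limited to one consonant).
Each unlicensed consonant becomes the onset of a new syllable: /l/ → /la/, /ʔ/ → /ʔa/, /b/ → /ba/.

lafeʔaluba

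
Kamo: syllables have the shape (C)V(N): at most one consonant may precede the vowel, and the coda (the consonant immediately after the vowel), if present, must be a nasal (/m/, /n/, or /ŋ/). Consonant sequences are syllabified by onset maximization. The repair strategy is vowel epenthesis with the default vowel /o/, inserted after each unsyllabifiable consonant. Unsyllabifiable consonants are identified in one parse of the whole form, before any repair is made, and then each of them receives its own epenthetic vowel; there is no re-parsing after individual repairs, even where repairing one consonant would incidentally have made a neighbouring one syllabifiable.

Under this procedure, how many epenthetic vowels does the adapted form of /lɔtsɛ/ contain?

The unsyllabifiable consonants are /t/; each receives one epenthetic vowel.

1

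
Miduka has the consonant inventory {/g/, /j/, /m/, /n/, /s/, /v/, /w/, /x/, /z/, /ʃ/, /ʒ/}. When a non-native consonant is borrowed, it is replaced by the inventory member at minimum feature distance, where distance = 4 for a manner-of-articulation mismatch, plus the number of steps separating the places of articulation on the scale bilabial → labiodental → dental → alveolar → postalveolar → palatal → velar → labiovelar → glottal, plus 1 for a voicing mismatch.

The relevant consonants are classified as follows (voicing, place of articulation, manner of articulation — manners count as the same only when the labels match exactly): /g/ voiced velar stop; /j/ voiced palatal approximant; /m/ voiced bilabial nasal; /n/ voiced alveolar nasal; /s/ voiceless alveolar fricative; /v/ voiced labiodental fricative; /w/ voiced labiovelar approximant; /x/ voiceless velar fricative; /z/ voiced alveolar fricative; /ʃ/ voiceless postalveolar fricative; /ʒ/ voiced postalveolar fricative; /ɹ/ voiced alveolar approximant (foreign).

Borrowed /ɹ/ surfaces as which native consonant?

j

/j/ is closest: same manner (approximant), place distance 2 (alveolar→palatal), same voicing; total 2. Next closest is /n/ at distance 4.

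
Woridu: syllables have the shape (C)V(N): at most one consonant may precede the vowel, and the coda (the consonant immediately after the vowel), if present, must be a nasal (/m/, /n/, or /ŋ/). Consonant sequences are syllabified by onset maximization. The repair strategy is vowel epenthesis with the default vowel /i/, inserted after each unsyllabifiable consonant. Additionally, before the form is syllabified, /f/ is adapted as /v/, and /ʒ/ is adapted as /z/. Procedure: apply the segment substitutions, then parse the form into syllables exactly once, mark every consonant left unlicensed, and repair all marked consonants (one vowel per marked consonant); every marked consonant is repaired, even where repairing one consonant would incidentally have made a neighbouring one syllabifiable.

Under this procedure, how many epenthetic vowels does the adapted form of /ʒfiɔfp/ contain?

After substitution the input is /zviɔvp/.
The unsyllabifiable consonants are /z/, /v/, /p/; each receives one epenthetic vowel.

3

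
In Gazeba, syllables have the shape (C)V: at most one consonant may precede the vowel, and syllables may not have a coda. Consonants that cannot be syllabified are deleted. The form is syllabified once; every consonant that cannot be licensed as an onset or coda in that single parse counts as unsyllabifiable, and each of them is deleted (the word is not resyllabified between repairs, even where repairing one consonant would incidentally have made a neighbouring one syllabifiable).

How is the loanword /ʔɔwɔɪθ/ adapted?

Under (C)V, the unsyllabifiable consonants are /θ/ (no codas are permitted; onsets are limited to one consonant).
Deletion applies to /θ/.

ʔɔwɔɪ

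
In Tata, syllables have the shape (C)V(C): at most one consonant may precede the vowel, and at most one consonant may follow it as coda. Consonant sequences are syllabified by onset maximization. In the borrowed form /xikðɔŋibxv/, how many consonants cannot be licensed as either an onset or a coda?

2

Syllabifying with onset maximization leaves /x/, /v/ stranded (at most one coda consonant is licensed; onsets are limited to one consonant).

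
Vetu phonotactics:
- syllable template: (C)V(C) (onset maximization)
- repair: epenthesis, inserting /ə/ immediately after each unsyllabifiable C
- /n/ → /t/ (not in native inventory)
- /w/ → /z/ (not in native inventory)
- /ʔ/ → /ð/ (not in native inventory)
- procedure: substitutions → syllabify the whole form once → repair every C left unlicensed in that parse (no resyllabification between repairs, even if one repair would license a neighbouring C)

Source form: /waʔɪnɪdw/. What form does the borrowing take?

zaðɪtɪdzə

Substitution: /w/ → /z/, /ʔ/ → /ð/, /n/ → /t/, giving /zaðɪtɪdz/.
Under (C)V(C), the unsyllabifiable consonants are /z/ (at most one coda consonant is licensed; onsets are limited to one consonant).
Inserting the epenthetic vowel yields /z/ → /zə/.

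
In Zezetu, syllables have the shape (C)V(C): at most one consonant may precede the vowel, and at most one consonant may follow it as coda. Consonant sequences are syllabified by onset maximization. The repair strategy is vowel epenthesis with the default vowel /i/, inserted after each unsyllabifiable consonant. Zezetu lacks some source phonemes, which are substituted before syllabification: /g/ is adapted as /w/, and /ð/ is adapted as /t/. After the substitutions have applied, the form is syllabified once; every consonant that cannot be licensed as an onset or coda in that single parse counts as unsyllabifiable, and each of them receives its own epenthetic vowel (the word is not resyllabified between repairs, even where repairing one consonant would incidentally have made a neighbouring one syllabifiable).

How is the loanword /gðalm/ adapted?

Substitution: /g/ → /w/, /ð/ → /t/, giving /wtalm/.
Syllabifying with onset maximization leaves /w/, /m/ stranded (at most one coda consonant is licensed; onsets are limited to one consonant).
Inserting the epenthetic vowel yields /w/ → /wi/, /m/ → /mi/.

witalmi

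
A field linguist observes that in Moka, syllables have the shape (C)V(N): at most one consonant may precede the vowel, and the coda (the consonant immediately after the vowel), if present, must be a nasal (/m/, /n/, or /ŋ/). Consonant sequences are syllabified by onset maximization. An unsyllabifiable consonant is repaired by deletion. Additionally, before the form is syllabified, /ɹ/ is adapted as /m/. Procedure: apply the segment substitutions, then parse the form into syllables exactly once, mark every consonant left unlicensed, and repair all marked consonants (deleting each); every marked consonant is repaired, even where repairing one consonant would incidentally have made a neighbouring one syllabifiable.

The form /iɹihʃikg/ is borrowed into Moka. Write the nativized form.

imiʃi

Substitution: /ɹ/ → /m/, giving /imihʃikg/.
The consonants /h/, /k/, /g/ cannot be parsed into a legal (C)V(N) syllable (only a nasal (/m/, /n/, or /ŋ/) is licensed in coda position; onsets are limited to one consonant).
Deleting the stranded consonants removes /h/, /k/, /g/.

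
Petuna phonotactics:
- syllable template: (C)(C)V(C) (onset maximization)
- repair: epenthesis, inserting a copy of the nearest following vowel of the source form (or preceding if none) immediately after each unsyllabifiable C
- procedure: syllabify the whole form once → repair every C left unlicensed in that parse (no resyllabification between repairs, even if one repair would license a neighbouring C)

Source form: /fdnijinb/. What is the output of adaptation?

fidnijinbi

The consonants /f/, /b/ cannot be parsed into a legal (C)(C)V(C) syllable (at most one coda consonant is licensed; onsets may contain at most 2 consonants).
Inserting the epenthetic vowel yields /f/ → /fi/, /b/ → /bi/.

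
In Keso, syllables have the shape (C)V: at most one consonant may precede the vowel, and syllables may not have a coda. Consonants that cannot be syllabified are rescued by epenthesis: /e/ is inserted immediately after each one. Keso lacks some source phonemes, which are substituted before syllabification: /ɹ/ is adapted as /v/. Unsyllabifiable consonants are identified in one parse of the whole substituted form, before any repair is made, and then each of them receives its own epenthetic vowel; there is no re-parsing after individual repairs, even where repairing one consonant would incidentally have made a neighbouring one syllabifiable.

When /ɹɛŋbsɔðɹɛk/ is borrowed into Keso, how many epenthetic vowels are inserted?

4

After substitution the input is /vɛŋbsɔðvɛk/.
The unsyllabifiable consonants are /ŋ/, /b/, /ð/, /k/; each receives one epenthetic vowel.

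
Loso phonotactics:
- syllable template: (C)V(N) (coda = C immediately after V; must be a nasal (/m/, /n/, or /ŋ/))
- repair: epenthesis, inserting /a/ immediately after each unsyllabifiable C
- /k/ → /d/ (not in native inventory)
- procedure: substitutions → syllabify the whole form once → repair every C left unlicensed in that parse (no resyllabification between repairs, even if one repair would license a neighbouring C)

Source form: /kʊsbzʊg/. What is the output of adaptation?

dʊsabazʊga

Substitution: /k/ → /d/, giving /dʊsbzʊg/.
The consonants /s/, /b/, /g/ cannot be parsed into a legal (C)V(N) syllable (only a nasal (/m/, /n/, or /ŋ/) is licensed in coda position; onsets are limited to one consonant).
Inserting the epenthetic vowel yields /s/ → /sa/, /b/ → /ba/, /g/ → /ga/.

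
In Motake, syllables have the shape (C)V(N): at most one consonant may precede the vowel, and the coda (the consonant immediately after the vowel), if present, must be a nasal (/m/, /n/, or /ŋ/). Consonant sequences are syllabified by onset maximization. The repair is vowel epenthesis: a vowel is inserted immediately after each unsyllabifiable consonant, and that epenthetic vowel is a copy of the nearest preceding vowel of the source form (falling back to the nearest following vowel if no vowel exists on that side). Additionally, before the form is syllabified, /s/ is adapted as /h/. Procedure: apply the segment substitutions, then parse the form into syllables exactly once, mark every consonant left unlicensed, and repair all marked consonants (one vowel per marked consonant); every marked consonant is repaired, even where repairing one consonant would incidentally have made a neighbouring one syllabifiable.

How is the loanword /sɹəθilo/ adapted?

həɹəθilo

Substitution: /s/ → /h/, giving /hɹəθilo/.
Under (C)V(N), the unsyllabifiable consonants are /h/ (only a nasal (/m/, /n/, or /ŋ/) is licensed in coda position; onsets are limited to one consonant).
Inserting the epenthetic vowel yields /h/ → /hə/.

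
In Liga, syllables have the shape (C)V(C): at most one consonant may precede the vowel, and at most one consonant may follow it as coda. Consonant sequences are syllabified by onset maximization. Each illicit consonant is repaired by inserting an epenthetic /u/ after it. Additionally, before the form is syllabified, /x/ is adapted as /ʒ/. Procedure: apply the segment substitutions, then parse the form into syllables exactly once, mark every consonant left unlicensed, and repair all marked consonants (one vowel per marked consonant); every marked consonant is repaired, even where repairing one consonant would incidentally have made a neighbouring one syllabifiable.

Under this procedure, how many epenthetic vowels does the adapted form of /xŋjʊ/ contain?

2

After substitution the input is /ʒŋjʊ/.
The unsyllabifiable consonants are /ʒ/, /ŋ/; each receives one epenthetic vowel.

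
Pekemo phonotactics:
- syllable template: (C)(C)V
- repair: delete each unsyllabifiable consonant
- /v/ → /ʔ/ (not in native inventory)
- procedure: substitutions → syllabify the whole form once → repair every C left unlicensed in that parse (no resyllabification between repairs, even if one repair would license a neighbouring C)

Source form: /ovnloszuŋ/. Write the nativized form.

onloszu

Substitution: /v/ → /ʔ/, giving /oʔnloszuŋ/.
The consonants /ʔ/, /ŋ/ cannot be parsed into a legal (C)(C)V syllable (no codas are permitted; onsets may contain at most 2 consonants).
Deletion applies to /ʔ/, /ŋ/.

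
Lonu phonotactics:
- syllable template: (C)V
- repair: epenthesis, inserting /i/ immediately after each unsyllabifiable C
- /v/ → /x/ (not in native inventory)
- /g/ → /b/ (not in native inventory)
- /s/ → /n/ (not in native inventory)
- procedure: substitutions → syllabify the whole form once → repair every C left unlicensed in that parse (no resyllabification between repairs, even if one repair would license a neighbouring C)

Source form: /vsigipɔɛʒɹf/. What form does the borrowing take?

xinibipɔɛʒiɹifi

Substitution: /v/ → /x/, /s/ → /n/, /g/ → /b/, giving /xnibipɔɛʒɹf/.
The consonants /x/, /ʒ/, /ɹ/, /f/ cannot be parsed into a legal (C)V syllable (no codas are permitted; onsets are limited to one consonant).
Inserting the epenthetic vowel yields /x/ → /xi/, /ʒ/ → /ʒi/, /ɹ/ → /ɹi/, /f/ → /fi/.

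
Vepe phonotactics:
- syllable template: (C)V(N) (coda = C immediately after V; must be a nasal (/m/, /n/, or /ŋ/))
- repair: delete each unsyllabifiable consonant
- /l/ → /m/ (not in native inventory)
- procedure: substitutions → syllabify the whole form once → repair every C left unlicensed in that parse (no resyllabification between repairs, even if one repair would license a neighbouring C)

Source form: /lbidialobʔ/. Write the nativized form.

Substitution: /l/ → /m/, giving /mbidiamobʔ/.
The consonants /m/, /b/, /ʔ/ cannot be parsed into a legal (C)V(N) syllable (only a nasal (/m/, /n/, or /ŋ/) is licensed in coda position; onsets are limited to one consonant).
Deleting the stranded consonants removes /m/, /b/, /ʔ/.

bidiamo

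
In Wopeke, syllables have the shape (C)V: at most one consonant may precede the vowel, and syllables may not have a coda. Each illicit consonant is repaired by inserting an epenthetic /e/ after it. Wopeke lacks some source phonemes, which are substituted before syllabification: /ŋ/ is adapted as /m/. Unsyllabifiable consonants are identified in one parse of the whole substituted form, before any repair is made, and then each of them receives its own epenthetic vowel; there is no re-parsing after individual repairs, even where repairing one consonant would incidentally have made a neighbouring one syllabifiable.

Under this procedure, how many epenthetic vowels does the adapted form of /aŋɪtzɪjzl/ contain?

4

After substitution the input is /amɪtzɪjzl/.
The unsyllabifiable consonants are /t/, /j/, /z/, /l/; each receives one epenthetic vowel.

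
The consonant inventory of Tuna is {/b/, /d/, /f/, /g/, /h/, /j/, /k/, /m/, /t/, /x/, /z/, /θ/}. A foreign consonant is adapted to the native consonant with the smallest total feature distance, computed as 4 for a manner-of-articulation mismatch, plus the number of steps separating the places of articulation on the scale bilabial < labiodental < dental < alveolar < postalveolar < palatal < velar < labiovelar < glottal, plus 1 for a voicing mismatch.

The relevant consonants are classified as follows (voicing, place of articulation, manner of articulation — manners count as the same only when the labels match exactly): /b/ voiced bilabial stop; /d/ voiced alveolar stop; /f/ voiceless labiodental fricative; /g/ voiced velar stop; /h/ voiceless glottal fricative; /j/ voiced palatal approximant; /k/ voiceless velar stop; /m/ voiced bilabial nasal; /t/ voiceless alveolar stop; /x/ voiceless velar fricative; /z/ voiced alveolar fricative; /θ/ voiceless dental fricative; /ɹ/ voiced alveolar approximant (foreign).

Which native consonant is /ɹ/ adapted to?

/j/ is closest: same manner (approximant), place distance 2 (alveolar→palatal), same voicing; total 2. Next closest is /d/ at distance 4.

j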